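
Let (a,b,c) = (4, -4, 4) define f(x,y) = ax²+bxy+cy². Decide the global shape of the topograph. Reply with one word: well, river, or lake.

D = b²−4ac = (-4)² − 4·4·4 = -48
D < 0 ⇒ definite ⇒ every region one sign ⇒ single well

well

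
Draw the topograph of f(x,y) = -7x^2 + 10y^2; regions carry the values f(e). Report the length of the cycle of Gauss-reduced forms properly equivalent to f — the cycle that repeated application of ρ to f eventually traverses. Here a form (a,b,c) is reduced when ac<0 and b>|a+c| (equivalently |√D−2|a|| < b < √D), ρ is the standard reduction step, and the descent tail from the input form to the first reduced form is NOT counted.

D = 280, ⌊√D⌋ = 16
descent: ρ → (10,0,-7)
descent: ρ → (-7,14,3)  [lands on river]
river: ρ → (3,16,-2)
river: ρ → (-2,16,3)
river: ρ → (3,14,-7)
ρ-cycle length = 4 (tail of 2 descent steps not counted)

4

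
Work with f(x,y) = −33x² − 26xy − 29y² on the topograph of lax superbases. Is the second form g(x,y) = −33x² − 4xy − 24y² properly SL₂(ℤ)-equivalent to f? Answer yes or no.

D₁ = -3152, D₂ = -3152
f is negative-definite; reduce −f:
−f: flip: (33,26,29)→(29,-26,33)
−f: reduced (well bottom): (29,-26,33) with a≤c, −a<b≤a
flip sign back: reduced form of f is (-29,26,-33)
g is negative-definite; reduce −g:
−g: flip: (33,4,24)→(24,-4,33)
−g: reduced (well bottom): (24,-4,33) with a≤c, −a<b≤a
flip sign back: reduced form of g is (-24,4,-33)
reduced forms (-29, 26, -33) vs (-24, 4, -33) ⇒ inequivalent

no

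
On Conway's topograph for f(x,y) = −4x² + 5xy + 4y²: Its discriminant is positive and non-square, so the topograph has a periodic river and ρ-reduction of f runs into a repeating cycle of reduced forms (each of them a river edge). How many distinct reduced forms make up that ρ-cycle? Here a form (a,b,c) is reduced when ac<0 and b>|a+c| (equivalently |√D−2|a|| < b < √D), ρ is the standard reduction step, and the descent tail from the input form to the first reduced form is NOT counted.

D = 89, ⌊√D⌋ = 9
river: ρ → (4,3,-5)
river: ρ → (-5,7,2)
river: ρ → (2,9,-1)
river: ρ → (-1,9,2)
river: ρ → (2,7,-5)
river: ρ → (-5,3,4)
river: ρ → (4,5,-4)
river: ρ → (-4,3,5)
river: ρ → (5,7,-2)
river: ρ → (-2,9,1)
river: ρ → (1,9,-2)
river: ρ → (-2,7,5)
river: ρ → (5,3,-4)
river: ρ → (-4,5,4)
ρ-cycle length = 14 (tail of 0 descent steps not counted)

14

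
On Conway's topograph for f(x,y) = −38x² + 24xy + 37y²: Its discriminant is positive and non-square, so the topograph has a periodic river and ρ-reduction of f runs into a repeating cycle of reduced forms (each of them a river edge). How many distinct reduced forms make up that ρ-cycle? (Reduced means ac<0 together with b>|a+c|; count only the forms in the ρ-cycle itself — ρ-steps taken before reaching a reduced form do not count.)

D = 6200, ⌊√D⌋ = 78
river: ρ → (37,50,-25)
river: ρ → (-25,50,37)
river: ρ → (37,24,-38)
river: ρ → (-38,52,23)
river: ρ → (23,40,-50)
river: ρ → (-50,60,13)
river: ρ → (13,70,-25)
river: ρ → (-25,30,53)
river: ρ → (53,76,-2)
river: ρ → (-2,76,53)
river: ρ → (53,30,-25)
river: ρ → (-25,70,13)
river: ρ → (13,60,-50)
river: ρ → (-50,40,23)
river: ρ → (23,52,-38)
river: ρ → (-38,24,37)
ρ-cycle length = 16 (tail of 0 descent steps not counted)

16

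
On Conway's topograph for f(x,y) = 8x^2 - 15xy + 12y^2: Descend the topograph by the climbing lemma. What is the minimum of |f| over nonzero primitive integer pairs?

translate: b→1 (≡-15 mod 16), so (8,-15,12)→(8,1,5)
flip: (8,1,5)→(5,-1,8)
reduced (well bottom): (5,-1,8) with a≤c, −a<b≤a
well minimum = a = 5

5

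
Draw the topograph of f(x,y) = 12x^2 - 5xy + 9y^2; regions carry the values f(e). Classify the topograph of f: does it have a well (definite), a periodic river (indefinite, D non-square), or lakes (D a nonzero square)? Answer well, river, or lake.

D = b²−4ac = (-5)² − 4·12·9 = -407
D < 0 ⇒ definite ⇒ every region one sign ⇒ single well

well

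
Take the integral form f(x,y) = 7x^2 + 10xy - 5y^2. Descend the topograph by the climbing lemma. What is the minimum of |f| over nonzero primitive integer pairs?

river: ρ → (-5,10,7)
river: ρ → (7,4,-8)
river: ρ → (-8,12,3)
river: ρ → (3,12,-8)
river: ρ → (-8,4,7)
river: ρ → (7,10,-5)
closes: descent 0, river 6
min |a| on river = 3

3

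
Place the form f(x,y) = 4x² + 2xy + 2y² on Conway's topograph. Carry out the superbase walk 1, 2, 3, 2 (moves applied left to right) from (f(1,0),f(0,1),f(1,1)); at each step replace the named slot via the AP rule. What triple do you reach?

start (4,2,8) = (f(1,0),f(0,1),f(1,1))
replace slot 1: 2·(2+8) − 4 = 16 → (16,2,8)
replace slot 2: 2·(16+8) − 2 = 46 → (16,46,8)
replace slot 3: 2·(16+46) − 8 = 116 → (16,46,116)
replace slot 2: 2·(16+116) − 46 = 218 → (16,218,116)

16,218,116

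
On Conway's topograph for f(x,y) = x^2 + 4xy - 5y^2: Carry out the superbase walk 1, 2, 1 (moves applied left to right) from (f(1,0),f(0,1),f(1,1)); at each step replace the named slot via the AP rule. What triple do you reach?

start (1,-5,0) = (f(1,0),f(0,1),f(1,1))
replace slot 1: 2·((-5)+0) − 1 = -11 → (-11,-5,0)
replace slot 2: 2·((-11)+0) − (-5) = -17 → (-11,-17,0)
replace slot 1: 2·((-17)+0) − (-11) = -23 → (-23,-17,0)

-23,-17,0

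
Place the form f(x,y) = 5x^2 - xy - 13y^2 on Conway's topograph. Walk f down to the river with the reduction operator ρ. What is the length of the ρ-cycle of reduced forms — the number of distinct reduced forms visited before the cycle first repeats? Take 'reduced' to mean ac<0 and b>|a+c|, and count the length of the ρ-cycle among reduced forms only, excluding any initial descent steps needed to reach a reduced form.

D = 261, ⌊√D⌋ = 16
descent: ρ → (-13,1,5)
descent: ρ → (5,9,-9)  [lands on river]
river: ρ → (-9,9,5)
river: ρ → (5,11,-7)
river: ρ → (-7,3,9)
river: ρ → (9,15,-1)
river: ρ → (-1,15,9)
river: ρ → (9,3,-7)
river: ρ → (-7,11,5)
ρ-cycle length = 8 (tail of 2 descent steps not counted)

8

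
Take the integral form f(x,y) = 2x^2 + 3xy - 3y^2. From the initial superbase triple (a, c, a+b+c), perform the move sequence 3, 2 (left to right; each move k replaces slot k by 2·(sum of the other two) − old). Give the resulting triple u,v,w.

start (2,-3,2) = (f(1,0),f(0,1),f(1,1))
replace slot 3: 2·(2+(-3)) − 2 = -4 → (2,-3,-4)
replace slot 2: 2·(2+(-4)) − (-3) = -1 → (2,-1,-4)

2,-1,-4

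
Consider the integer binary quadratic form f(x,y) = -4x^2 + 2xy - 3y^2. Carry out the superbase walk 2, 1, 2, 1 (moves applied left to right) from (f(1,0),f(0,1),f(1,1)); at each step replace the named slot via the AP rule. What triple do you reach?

start (-4,-3,-5) = (f(1,0),f(0,1),f(1,1))
replace slot 2: 2·((-4)+(-5)) − (-3) = -15 → (-4,-15,-5)
replace slot 1: 2·((-15)+(-5)) − (-4) = -36 → (-36,-15,-5)
replace slot 2: 2·((-36)+(-5)) − (-15) = -67 → (-36,-67,-5)
replace slot 1: 2·((-67)+(-5)) − (-36) = -108 → (-108,-67,-5)

-108,-67,-5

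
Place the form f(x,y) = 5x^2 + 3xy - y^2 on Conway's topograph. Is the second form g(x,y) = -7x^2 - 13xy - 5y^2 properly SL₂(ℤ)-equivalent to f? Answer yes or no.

D₁ = 29, D₂ = 29
river cycle of f (length 2): (-1, 5, 1), (1, 5, -1)
river cycle of g (length 2): (1, 5, -1), (-1, 5, 1)
cycles coincide ⇒ equivalent

yes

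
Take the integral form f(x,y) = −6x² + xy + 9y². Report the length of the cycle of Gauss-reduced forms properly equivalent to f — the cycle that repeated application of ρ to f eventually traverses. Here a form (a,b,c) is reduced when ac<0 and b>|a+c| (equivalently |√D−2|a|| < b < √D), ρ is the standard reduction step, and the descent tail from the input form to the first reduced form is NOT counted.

D = 217, ⌊√D⌋ = 14
descent: ρ → (9,-1,-6)
descent: ρ → (-6,13,2)  [lands on river]
river: ρ → (2,11,-12)
river: ρ → (-12,13,1)
river: ρ → (1,13,-12)
river: ρ → (-12,11,2)
river: ρ → (2,13,-6)
river: ρ → (-6,11,4)
river: ρ → (4,13,-3)
river: ρ → (-3,11,8)
river: ρ → (8,5,-6)
river: ρ → (-6,7,7)
river: ρ → (7,7,-6)
river: ρ → (-6,5,8)
river: ρ → (8,11,-3)
river: ρ → (-3,13,4)
river: ρ → (4,11,-6)
ρ-cycle length = 16 (tail of 2 descent steps not counted)

16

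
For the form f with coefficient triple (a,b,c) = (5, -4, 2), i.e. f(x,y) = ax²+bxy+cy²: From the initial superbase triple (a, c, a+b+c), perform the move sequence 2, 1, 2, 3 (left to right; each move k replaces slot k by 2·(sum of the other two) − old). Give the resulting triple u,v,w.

start (5,2,3) = (f(1,0),f(0,1),f(1,1))
replace slot 2: 2·(5+3) − 2 = 14 → (5,14,3)
replace slot 1: 2·(14+3) − 5 = 29 → (29,14,3)
replace slot 2: 2·(29+3) − 14 = 50 → (29,50,3)
replace slot 3: 2·(29+50) − 3 = 155 → (29,50,155)

29,50,155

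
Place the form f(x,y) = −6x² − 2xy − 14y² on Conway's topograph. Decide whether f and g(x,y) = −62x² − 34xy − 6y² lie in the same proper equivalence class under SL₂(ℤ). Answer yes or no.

D₁ = -332, D₂ = -332
f is negative-definite; reduce −f:
−f: reduced (well bottom): (6,2,14) with a≤c, −a<b≤a
flip sign back: reduced form of f is (-6,-2,-14)
g is negative-definite; reduce −g:
−g: flip: (62,34,6)→(6,-34,62)
−g: translate: b→2 (≡-34 mod 12), so (6,-34,62)→(6,2,14)
−g: reduced (well bottom): (6,2,14) with a≤c, −a<b≤a
flip sign back: reduced form of g is (-6,-2,-14)
reduced forms (-6, -2, -14) vs (-6, -2, -14) ⇒ equivalent

yes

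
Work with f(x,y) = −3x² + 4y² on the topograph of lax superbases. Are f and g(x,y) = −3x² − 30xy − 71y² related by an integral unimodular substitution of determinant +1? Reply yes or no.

D₁ = 48, D₂ = 48
river cycle of f (length 2): (-3, 6, 1), (1, 6, -3)
river cycle of g (length 2): (-3, 6, 1), (1, 6, -3)
cycles coincide ⇒ equivalent

yes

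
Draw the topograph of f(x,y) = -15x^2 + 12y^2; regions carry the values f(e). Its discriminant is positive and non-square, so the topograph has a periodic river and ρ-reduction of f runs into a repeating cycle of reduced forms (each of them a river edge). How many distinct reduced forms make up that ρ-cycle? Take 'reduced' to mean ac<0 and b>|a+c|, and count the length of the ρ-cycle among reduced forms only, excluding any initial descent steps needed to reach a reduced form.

D = 720, ⌊√D⌋ = 26
descent: ρ → (12,24,-3)  [lands on river]
river: ρ → (-3,24,12)
ρ-cycle length = 2 (tail of 1 descent step not counted)

2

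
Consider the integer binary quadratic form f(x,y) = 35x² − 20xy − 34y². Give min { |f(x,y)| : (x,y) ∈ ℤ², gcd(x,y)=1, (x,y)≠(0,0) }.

descent: ρ → (-34,20,35)  [lands on river]
river: ρ → (35,50,-19)
river: ρ → (-19,64,14)
river: ρ → (14,48,-51)
river: ρ → (-51,54,11)
river: ρ → (11,56,-46)
river: ρ → (-46,36,21)
river: ρ → (21,48,-34)
closes: descent 1, river 8
min |a| on river = 11

11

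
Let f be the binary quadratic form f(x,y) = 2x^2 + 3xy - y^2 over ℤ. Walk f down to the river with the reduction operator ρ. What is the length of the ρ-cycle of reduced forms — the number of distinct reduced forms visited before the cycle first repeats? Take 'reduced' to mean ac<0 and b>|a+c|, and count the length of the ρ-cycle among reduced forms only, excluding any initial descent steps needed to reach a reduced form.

D = 17, ⌊√D⌋ = 4
river: ρ → (-1,3,2)
river: ρ → (2,1,-2)
river: ρ → (-2,3,1)
river: ρ → (1,3,-2)
river: ρ → (-2,1,2)
river: ρ → (2,3,-1)
ρ-cycle length = 6 (tail of 0 descent steps not counted)

6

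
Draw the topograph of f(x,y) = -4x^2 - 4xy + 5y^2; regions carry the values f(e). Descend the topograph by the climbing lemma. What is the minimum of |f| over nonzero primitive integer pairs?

descent: ρ → (5,4,-4)  [lands on river]
river: ρ → (-4,4,5)
river: ρ → (5,6,-3)
river: ρ → (-3,6,5)
closes: descent 1, river 4
min |a| on river = 3

3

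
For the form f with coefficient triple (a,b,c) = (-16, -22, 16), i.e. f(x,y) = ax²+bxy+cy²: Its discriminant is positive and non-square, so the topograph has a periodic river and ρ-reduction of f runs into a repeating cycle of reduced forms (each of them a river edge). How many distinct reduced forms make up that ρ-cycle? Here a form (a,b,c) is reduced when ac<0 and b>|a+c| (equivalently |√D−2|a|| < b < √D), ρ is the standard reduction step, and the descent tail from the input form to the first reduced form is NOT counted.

D = 1508, ⌊√D⌋ = 38
descent: ρ → (16,22,-16)  [lands on river]
river: ρ → (-16,10,22)
river: ρ → (22,34,-4)
river: ρ → (-4,38,4)
river: ρ → (4,34,-22)
river: ρ → (-22,10,16)
ρ-cycle length = 6 (tail of 1 descent step not counted)

6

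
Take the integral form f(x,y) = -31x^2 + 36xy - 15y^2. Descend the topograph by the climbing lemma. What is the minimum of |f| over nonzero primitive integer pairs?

translate: b→26 (≡-36 mod 62), so (31,-36,15)→(31,26,10)
flip: (31,26,10)→(10,-26,31)
translate: b→-6 (≡-26 mod 20), so (10,-26,31)→(10,-6,15)
reduced (well bottom): (10,-6,15) with a≤c, −a<b≤a
well minimum |f| = |-10| = 10 (negative-definite)

10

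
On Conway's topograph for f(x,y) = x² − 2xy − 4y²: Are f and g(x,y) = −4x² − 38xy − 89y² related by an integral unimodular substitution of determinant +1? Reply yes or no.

D₁ = 20, D₂ = 20
river cycle of f (length 2): (1, 4, -1), (-1, 4, 1)
river cycle of g (length 2): (1, 4, -1), (-1, 4, 1)
cycles coincide ⇒ equivalent

yes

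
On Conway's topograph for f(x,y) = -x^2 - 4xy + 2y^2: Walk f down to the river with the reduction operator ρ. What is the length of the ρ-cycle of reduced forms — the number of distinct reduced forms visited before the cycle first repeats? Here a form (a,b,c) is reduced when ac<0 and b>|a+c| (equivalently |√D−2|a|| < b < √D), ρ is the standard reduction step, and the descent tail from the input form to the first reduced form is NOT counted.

D = 24, ⌊√D⌋ = 4
descent: ρ → (2,4,-1)  [lands on river]
river: ρ → (-1,4,2)
ρ-cycle length = 2 (tail of 1 descent step not counted)

2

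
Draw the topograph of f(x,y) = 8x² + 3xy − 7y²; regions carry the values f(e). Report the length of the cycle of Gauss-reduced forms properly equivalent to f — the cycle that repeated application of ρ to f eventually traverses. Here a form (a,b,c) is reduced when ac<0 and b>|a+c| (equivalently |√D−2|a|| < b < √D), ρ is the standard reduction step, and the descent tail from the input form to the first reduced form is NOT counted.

D = 233, ⌊√D⌋ = 15
river: ρ → (-7,11,4)
river: ρ → (4,13,-4)
river: ρ → (-4,11,7)
river: ρ → (7,3,-8)
river: ρ → (-8,13,2)
river: ρ → (2,15,-1)
river: ρ → (-1,15,2)
river: ρ → (2,13,-8)
river: ρ → (-8,3,7)
river: ρ → (7,11,-4)
river: ρ → (-4,13,4)
river: ρ → (4,11,-7)
river: ρ → (-7,3,8)
river: ρ → (8,13,-2)
river: ρ → (-2,15,1)
river: ρ → (1,15,-2)
river: ρ → (-2,13,8)
river: ρ → (8,3,-7)
ρ-cycle length = 18 (tail of 0 descent steps not counted)

18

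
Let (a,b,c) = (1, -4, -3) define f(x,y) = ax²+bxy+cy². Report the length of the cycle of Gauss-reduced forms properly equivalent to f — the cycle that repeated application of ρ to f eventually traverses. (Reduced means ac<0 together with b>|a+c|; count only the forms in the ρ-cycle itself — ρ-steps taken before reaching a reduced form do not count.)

D = 28, ⌊√D⌋ = 5
descent: ρ → (-3,4,1)  [lands on river]
river: ρ → (1,4,-3)
river: ρ → (-3,2,2)
river: ρ → (2,2,-3)
ρ-cycle length = 4 (tail of 1 descent step not counted)

4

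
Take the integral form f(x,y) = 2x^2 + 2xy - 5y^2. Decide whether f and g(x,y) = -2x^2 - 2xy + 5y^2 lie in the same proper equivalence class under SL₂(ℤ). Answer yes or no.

D₁ = 44, D₂ = 44
river cycle of f (length 2): (2, 6, -1), (-1, 6, 2)
river cycle of g (length 2): (-2, 6, 1), (1, 6, -2)
cycles differ ⇒ inequivalent

no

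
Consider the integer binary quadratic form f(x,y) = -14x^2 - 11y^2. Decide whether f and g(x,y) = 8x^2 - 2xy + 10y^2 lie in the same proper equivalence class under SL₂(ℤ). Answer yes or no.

D₁ = -616, D₂ = -316
discriminants differ ⇒ not SL₂(ℤ)-equivalent

no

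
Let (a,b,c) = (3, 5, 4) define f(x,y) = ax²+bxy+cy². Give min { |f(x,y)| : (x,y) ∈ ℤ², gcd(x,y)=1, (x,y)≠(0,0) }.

translate: b→-1 (≡5 mod 6), so (3,5,4)→(3,-1,2)
flip: (3,-1,2)→(2,1,3)
reduced (well bottom): (2,1,3) with a≤c, −a<b≤a
well minimum = a = 2

2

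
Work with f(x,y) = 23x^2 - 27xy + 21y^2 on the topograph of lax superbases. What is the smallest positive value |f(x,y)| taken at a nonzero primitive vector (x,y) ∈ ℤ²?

translate: b→19 (≡-27 mod 46), so (23,-27,21)→(23,19,17)
flip: (23,19,17)→(17,-19,23)
translate: b→15 (≡-19 mod 34), so (17,-19,23)→(17,15,21)
reduced (well bottom): (17,15,21) with a≤c, −a<b≤a
well minimum = a = 17

17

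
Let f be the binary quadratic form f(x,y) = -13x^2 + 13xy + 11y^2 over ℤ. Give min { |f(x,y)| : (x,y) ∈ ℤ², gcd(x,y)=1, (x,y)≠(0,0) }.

river: ρ → (11,9,-15)
river: ρ → (-15,21,5)
river: ρ → (5,19,-19)
river: ρ → (-19,19,5)
river: ρ → (5,21,-15)
river: ρ → (-15,9,11)
river: ρ → (11,13,-13)
river: ρ → (-13,13,11)
closes: descent 0, river 8
min |a| on river = 5

5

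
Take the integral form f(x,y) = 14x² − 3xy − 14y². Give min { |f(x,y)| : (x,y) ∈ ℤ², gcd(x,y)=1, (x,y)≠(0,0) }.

descent: ρ → (-14,3,14)  [lands on river]
river: ρ → (14,25,-3)
river: ρ → (-3,23,22)
river: ρ → (22,21,-4)
river: ρ → (-4,27,4)
river: ρ → (4,21,-22)
river: ρ → (-22,23,3)
river: ρ → (3,25,-14)
closes: descent 1, river 8
min |a| on river = 3

3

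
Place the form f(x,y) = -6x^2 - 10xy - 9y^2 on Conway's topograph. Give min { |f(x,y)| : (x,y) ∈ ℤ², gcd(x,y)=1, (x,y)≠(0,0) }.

translate: b→-2 (≡10 mod 12), so (6,10,9)→(6,-2,5)
flip: (6,-2,5)→(5,2,6)
reduced (well bottom): (5,2,6) with a≤c, −a<b≤a
well minimum |f| = |-5| = 5 (negative-definite)

5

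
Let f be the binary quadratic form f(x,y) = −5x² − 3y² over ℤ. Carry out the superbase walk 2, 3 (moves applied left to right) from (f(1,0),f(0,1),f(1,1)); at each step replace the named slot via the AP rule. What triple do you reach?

start (-5,-3,-8) = (f(1,0),f(0,1),f(1,1))
replace slot 2: 2·((-5)+(-8)) − (-3) = -23 → (-5,-23,-8)
replace slot 3: 2·((-5)+(-23)) − (-8) = -48 → (-5,-23,-48)

-5,-23,-48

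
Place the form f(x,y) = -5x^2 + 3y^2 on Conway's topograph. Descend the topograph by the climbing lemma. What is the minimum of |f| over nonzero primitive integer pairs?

descent: ρ → (3,6,-2)  [lands on river]
river: ρ → (-2,6,3)
closes: descent 1, river 2
min |a| on river = 2

2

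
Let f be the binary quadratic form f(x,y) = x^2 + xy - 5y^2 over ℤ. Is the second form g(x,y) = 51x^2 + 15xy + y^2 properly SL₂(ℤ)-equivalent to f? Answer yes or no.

D₁ = 21, D₂ = 21
river cycle of f (length 2): (1, 3, -3), (-3, 3, 1)
river cycle of g (length 2): (1, 3, -3), (-3, 3, 1)
cycles coincide ⇒ equivalent

yes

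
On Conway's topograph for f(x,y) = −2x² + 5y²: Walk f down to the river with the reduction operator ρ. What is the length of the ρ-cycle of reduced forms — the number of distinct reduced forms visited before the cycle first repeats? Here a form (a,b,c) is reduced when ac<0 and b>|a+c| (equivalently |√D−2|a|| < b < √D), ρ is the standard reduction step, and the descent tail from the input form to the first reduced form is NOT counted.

D = 40, ⌊√D⌋ = 6
descent: ρ → (5,0,-2)
descent: ρ → (-2,4,3)  [lands on river]
river: ρ → (3,2,-3)
river: ρ → (-3,4,2)
river: ρ → (2,4,-3)
river: ρ → (-3,2,3)
river: ρ → (3,4,-2)
ρ-cycle length = 6 (tail of 2 descent steps not counted)

6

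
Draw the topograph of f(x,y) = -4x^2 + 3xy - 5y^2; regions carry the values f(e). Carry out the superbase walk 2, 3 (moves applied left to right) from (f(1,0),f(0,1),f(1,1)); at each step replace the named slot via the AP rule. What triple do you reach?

start (-4,-5,-6) = (f(1,0),f(0,1),f(1,1))
replace slot 2: 2·((-4)+(-6)) − (-5) = -15 → (-4,-15,-6)
replace slot 3: 2·((-4)+(-15)) − (-6) = -32 → (-4,-15,-32)

-4,-15,-32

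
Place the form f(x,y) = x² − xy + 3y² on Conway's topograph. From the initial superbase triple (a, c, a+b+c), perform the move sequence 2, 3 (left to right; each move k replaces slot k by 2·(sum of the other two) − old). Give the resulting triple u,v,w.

start (1,3,3) = (f(1,0),f(0,1),f(1,1))
replace slot 2: 2·(1+3) − 3 = 5 → (1,5,3)
replace slot 3: 2·(1+5) − 3 = 9 → (1,5,9)

1,5,9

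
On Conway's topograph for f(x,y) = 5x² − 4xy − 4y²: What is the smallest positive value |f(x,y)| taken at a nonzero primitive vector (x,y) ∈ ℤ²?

descent: ρ → (-4,4,5)  [lands on river]
river: ρ → (5,6,-3)
river: ρ → (-3,6,5)
river: ρ → (5,4,-4)
closes: descent 1, river 4
min |a| on river = 3

3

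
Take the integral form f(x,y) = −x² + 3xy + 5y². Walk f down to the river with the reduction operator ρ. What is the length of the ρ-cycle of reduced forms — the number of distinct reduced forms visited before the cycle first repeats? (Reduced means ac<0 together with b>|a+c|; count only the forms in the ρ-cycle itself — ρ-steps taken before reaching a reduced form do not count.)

D = 29, ⌊√D⌋ = 5
descent: ρ → (5,-3,-1)
descent: ρ → (-1,5,1)  [lands on river]
river: ρ → (1,5,-1)
ρ-cycle length = 2 (tail of 2 descent steps not counted)

2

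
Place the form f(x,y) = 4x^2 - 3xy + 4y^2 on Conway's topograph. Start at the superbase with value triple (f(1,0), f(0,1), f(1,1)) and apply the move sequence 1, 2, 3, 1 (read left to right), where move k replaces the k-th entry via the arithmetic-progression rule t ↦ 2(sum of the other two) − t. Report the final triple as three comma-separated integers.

start (4,4,5) = (f(1,0),f(0,1),f(1,1))
replace slot 1: 2·(4+5) − 4 = 14 → (14,4,5)
replace slot 2: 2·(14+5) − 4 = 34 → (14,34,5)
replace slot 3: 2·(14+34) − 5 = 91 → (14,34,91)
replace slot 1: 2·(34+91) − 14 = 236 → (236,34,91)

236,34,91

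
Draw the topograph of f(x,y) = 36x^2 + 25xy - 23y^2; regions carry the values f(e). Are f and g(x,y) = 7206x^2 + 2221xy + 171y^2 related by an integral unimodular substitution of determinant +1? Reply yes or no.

D₁ = 3937, D₂ = 3937
river cycle of f (length 56): (-23, 21, 38), (38, 55, -6), (-6, 53, 47), (47, 41, -12), (-12, 55, 19), (19, 59, -6), (-6, 61, 9), (9, 47, -48), (-48, 49, 8), (8, 47, -54), … (46 more)
river cycle of g (length 56): (36, 25, -23), (-23, 21, 38), (38, 55, -6), (-6, 53, 47), (47, 41, -12), (-12, 55, 19), (19, 59, -6), (-6, 61, 9), (9, 47, -48), (-48, 49, 8), … (46 more)
cycles coincide ⇒ equivalent

yes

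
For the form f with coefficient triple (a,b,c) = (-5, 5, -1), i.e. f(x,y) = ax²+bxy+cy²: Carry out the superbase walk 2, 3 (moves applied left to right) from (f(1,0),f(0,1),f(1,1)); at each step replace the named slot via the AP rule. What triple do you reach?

start (-5,-1,-1) = (f(1,0),f(0,1),f(1,1))
replace slot 2: 2·((-5)+(-1)) − (-1) = -11 → (-5,-11,-1)
replace slot 3: 2·((-5)+(-11)) − (-1) = -31 → (-5,-11,-31)

-5,-11,-31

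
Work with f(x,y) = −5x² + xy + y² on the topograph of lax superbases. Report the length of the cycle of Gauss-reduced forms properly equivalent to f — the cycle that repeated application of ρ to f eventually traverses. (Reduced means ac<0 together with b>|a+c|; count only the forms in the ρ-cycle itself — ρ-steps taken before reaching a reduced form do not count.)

D = 21, ⌊√D⌋ = 4
descent: ρ → (1,3,-3)  [lands on river]
river: ρ → (-3,3,1)
ρ-cycle length = 2 (tail of 1 descent step not counted)

2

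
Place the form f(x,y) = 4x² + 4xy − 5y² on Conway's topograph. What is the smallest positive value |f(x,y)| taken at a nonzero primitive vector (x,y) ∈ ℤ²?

river: ρ → (-5,6,3)
river: ρ → (3,6,-5)
river: ρ → (-5,4,4)
river: ρ → (4,4,-5)
closes: descent 0, river 4
min |a| on river = 3

3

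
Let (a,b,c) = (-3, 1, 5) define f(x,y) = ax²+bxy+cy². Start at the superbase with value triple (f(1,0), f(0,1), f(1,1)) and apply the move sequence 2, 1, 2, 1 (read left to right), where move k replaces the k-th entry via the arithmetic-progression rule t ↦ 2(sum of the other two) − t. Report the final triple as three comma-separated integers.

start (-3,5,3) = (f(1,0),f(0,1),f(1,1))
replace slot 2: 2·((-3)+3) − 5 = -5 → (-3,-5,3)
replace slot 1: 2·((-5)+3) − (-3) = -1 → (-1,-5,3)
replace slot 2: 2·((-1)+3) − (-5) = 9 → (-1,9,3)
replace slot 1: 2·(9+3) − (-1) = 25 → (25,9,3)

25,9,3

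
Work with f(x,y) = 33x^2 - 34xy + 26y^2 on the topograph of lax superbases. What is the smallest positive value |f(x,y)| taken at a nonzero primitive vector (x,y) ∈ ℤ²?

translate: b→32 (≡-34 mod 66), so (33,-34,26)→(33,32,25)
flip: (33,32,25)→(25,-32,33)
translate: b→18 (≡-32 mod 50), so (25,-32,33)→(25,18,26)
reduced (well bottom): (25,18,26) with a≤c, −a<b≤a
well minimum = a = 25

25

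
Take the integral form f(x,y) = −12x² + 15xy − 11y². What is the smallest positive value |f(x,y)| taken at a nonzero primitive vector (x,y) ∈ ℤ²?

translate: b→9 (≡-15 mod 24), so (12,-15,11)→(12,9,8)
flip: (12,9,8)→(8,-9,12)
translate: b→7 (≡-9 mod 16), so (8,-9,12)→(8,7,11)
reduced (well bottom): (8,7,11) with a≤c, −a<b≤a
well minimum |f| = |-8| = 8 (negative-definite)

8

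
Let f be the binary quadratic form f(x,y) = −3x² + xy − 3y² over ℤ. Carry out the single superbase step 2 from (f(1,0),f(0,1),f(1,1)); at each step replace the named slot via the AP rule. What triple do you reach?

start (-3,-3,-5) = (f(1,0),f(0,1),f(1,1))
replace slot 2: 2·((-3)+(-5)) − (-3) = -13 → (-3,-13,-5)

-3,-13,-5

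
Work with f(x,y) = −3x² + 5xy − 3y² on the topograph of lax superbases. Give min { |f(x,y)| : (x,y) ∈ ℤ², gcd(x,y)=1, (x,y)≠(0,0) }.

translate: b→1 (≡-5 mod 6), so (3,-5,3)→(3,1,1)
flip: (3,1,1)→(1,-1,3)
translate: b→1 (≡-1 mod 2), so (1,-1,3)→(1,1,3)
reduced (well bottom): (1,1,3) with a≤c, −a<b≤a
well minimum |f| = |-1| = 1 (negative-definite)

1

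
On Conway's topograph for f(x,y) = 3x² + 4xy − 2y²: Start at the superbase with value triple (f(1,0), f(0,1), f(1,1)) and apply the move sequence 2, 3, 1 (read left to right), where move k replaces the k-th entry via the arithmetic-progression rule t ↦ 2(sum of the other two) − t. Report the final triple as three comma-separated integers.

start (3,-2,5) = (f(1,0),f(0,1),f(1,1))
replace slot 2: 2·(3+5) − (-2) = 18 → (3,18,5)
replace slot 3: 2·(3+18) − 5 = 37 → (3,18,37)
replace slot 1: 2·(18+37) − 3 = 107 → (107,18,37)

107,18,37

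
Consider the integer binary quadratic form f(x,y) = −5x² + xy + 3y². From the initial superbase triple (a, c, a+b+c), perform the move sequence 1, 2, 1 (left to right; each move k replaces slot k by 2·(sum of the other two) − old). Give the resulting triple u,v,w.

start (-5,3,-1) = (f(1,0),f(0,1),f(1,1))
replace slot 1: 2·(3+(-1)) − (-5) = 9 → (9,3,-1)
replace slot 2: 2·(9+(-1)) − 3 = 13 → (9,13,-1)
replace slot 1: 2·(13+(-1)) − 9 = 15 → (15,13,-1)

15,13,-1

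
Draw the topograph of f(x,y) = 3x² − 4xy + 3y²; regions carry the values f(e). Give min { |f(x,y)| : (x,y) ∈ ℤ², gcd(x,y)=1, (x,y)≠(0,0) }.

translate: b→2 (≡-4 mod 6), so (3,-4,3)→(3,2,2)
flip: (3,2,2)→(2,-2,3)
translate: b→2 (≡-2 mod 4), so (2,-2,3)→(2,2,3)
reduced (well bottom): (2,2,3) with a≤c, −a<b≤a
well minimum = a = 2

2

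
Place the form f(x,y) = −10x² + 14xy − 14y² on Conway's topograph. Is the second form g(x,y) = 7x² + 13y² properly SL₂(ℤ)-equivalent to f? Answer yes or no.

D₁ = -364, D₂ = -364
f is negative-definite; reduce −f:
−f: translate: b→6 (≡-14 mod 20), so (10,-14,14)→(10,6,10)
−f: reduced (well bottom): (10,6,10) with a≤c, −a<b≤a
flip sign back: reduced form of f is (-10,-6,-10)
g: reduced (well bottom): (7,0,13) with a≤c, −a<b≤a
reduced forms (-10, -6, -10) vs (7, 0, 13) ⇒ inequivalent

no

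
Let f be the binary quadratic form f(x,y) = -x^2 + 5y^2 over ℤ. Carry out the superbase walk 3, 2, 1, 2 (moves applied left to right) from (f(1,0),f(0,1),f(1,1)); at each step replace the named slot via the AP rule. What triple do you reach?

start (-1,5,4) = (f(1,0),f(0,1),f(1,1))
replace slot 3: 2·((-1)+5) − 4 = 4 → (-1,5,4)
replace slot 2: 2·((-1)+4) − 5 = 1 → (-1,1,4)
replace slot 1: 2·(1+4) − (-1) = 11 → (11,1,4)
replace slot 2: 2·(11+4) − 1 = 29 → (11,29,4)

11,29,4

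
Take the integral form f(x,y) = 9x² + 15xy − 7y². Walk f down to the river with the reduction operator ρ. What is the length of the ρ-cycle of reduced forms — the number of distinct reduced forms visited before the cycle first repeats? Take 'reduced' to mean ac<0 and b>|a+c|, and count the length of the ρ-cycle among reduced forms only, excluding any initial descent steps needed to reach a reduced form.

D = 477, ⌊√D⌋ = 21
river: ρ → (-7,13,11)
river: ρ → (11,9,-9)
river: ρ → (-9,9,11)
river: ρ → (11,13,-7)
river: ρ → (-7,15,9)
river: ρ → (9,21,-1)
river: ρ → (-1,21,9)
river: ρ → (9,15,-7)
ρ-cycle length = 8 (tail of 0 descent steps not counted)

8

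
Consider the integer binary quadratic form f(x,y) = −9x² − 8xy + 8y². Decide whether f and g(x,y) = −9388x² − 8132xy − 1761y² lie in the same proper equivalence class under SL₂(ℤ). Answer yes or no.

D₁ = 352, D₂ = 352
river cycle of f (length 6): (8, 8, -9), (-9, 10, 7), (7, 18, -1), (-1, 18, 7), (7, 10, -9), (-9, 8, 8)
river cycle of g (length 6): (-9, 8, 8), (8, 8, -9), (-9, 10, 7), (7, 18, -1), (-1, 18, 7), (7, 10, -9)
cycles coincide ⇒ equivalent

yes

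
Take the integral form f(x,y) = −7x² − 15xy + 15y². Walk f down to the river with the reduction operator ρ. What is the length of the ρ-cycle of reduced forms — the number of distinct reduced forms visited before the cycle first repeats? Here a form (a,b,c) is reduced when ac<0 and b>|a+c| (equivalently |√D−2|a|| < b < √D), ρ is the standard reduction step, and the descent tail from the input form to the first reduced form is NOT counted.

D = 645, ⌊√D⌋ = 25
descent: ρ → (15,15,-7)  [lands on river]
river: ρ → (-7,13,17)
river: ρ → (17,21,-3)
river: ρ → (-3,21,17)
river: ρ → (17,13,-7)
river: ρ → (-7,15,15)
ρ-cycle length = 6 (tail of 1 descent step not counted)

6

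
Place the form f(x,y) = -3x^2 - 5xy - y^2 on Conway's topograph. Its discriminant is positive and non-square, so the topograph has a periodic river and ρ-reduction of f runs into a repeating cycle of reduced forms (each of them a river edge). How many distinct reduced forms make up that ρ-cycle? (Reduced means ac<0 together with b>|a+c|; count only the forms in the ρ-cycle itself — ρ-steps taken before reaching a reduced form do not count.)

D = 13, ⌊√D⌋ = 3
descent: ρ → (-1,3,1)  [lands on river]
river: ρ → (1,3,-1)
ρ-cycle length = 2 (tail of 1 descent step not counted)

2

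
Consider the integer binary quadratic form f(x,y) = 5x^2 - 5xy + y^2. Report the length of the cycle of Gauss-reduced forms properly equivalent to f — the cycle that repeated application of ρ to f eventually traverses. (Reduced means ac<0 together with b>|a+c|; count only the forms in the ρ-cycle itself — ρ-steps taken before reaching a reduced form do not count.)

D = 5, ⌊√D⌋ = 2
descent: ρ → (1,1,-1)  [lands on river]
river: ρ → (-1,1,1)
ρ-cycle length = 2 (tail of 1 descent step not counted)

2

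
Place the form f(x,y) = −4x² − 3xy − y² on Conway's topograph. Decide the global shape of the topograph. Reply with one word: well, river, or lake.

D = b²−4ac = (-3)² − 4·(-4)·(-1) = -7
D < 0 ⇒ definite ⇒ every region one sign ⇒ single well

well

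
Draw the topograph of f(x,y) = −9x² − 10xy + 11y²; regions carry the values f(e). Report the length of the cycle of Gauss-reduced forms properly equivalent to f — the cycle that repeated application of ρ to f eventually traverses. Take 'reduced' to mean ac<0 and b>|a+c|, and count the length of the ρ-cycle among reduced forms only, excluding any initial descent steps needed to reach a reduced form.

D = 496, ⌊√D⌋ = 22
descent: ρ → (11,10,-9)  [lands on river]
river: ρ → (-9,8,12)
river: ρ → (12,16,-5)
river: ρ → (-5,14,15)
river: ρ → (15,16,-4)
river: ρ → (-4,16,15)
river: ρ → (15,14,-5)
river: ρ → (-5,16,12)
river: ρ → (12,8,-9)
river: ρ → (-9,10,11)
river: ρ → (11,12,-8)
river: ρ → (-8,20,3)
river: ρ → (3,22,-1)
river: ρ → (-1,22,3)
river: ρ → (3,20,-8)
river: ρ → (-8,12,11)
ρ-cycle length = 16 (tail of 1 descent step not counted)

16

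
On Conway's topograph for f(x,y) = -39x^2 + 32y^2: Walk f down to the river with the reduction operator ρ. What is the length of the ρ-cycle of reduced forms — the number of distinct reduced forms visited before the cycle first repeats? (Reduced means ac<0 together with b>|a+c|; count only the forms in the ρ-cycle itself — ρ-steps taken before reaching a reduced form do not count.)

D = 4992, ⌊√D⌋ = 70
descent: ρ → (32,64,-7)  [lands on river]
river: ρ → (-7,62,41)
river: ρ → (41,20,-28)
river: ρ → (-28,36,33)
river: ρ → (33,30,-31)
river: ρ → (-31,32,32)
river: ρ → (32,32,-31)
river: ρ → (-31,30,33)
river: ρ → (33,36,-28)
river: ρ → (-28,20,41)
river: ρ → (41,62,-7)
river: ρ → (-7,64,32)
ρ-cycle length = 12 (tail of 1 descent step not counted)

12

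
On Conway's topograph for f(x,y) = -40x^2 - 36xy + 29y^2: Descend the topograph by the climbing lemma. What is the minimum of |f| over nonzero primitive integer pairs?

descent: ρ → (29,36,-40)  [lands on river]
river: ρ → (-40,44,25)
river: ρ → (25,56,-28)
river: ρ → (-28,56,25)
river: ρ → (25,44,-40)
river: ρ → (-40,36,29)
river: ρ → (29,22,-47)
river: ρ → (-47,72,4)
river: ρ → (4,72,-47)
river: ρ → (-47,22,29)
closes: descent 1, river 10
min |a| on river = 4

4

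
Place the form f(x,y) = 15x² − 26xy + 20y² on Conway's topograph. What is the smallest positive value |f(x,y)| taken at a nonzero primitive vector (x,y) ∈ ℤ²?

translate: b→4 (≡-26 mod 30), so (15,-26,20)→(15,4,9)
flip: (15,4,9)→(9,-4,15)
reduced (well bottom): (9,-4,15) with a≤c, −a<b≤a
well minimum = a = 9

9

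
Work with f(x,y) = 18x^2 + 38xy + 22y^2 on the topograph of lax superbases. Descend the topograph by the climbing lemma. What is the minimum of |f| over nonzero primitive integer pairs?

translate: b→2 (≡38 mod 36), so (18,38,22)→(18,2,2)
flip: (18,2,2)→(2,-2,18)
translate: b→2 (≡-2 mod 4), so (2,-2,18)→(2,2,18)
reduced (well bottom): (2,2,18) with a≤c, −a<b≤a
well minimum = a = 2

2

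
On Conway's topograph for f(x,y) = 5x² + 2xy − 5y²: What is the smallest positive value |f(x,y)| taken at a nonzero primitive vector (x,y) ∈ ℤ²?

river: ρ → (-5,8,2)
river: ρ → (2,8,-5)
river: ρ → (-5,2,5)
river: ρ → (5,8,-2)
river: ρ → (-2,8,5)
river: ρ → (5,2,-5)
closes: descent 0, river 6
min |a| on river = 2

2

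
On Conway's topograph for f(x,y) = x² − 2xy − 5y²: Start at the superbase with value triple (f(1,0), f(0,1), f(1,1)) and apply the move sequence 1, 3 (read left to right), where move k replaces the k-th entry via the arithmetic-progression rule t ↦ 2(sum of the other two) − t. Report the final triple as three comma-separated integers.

start (1,-5,-6) = (f(1,0),f(0,1),f(1,1))
replace slot 1: 2·((-5)+(-6)) − 1 = -23 → (-23,-5,-6)
replace slot 3: 2·((-23)+(-5)) − (-6) = -50 → (-23,-5,-50)

-23,-5,-50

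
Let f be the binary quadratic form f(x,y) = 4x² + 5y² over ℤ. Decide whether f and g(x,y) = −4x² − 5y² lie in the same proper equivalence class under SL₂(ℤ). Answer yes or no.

D₁ = -80, D₂ = -80
f: reduced (well bottom): (4,0,5) with a≤c, −a<b≤a
g is negative-definite; reduce −g:
−g: reduced (well bottom): (4,0,5) with a≤c, −a<b≤a
flip sign back: reduced form of g is (-4,0,-5)
reduced forms (4, 0, 5) vs (-4, 0, -5) ⇒ inequivalent

no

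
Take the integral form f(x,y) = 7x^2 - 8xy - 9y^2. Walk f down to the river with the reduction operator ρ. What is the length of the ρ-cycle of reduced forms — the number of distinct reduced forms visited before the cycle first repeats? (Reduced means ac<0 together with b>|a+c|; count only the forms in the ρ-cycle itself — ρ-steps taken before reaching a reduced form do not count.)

D = 316, ⌊√D⌋ = 17
descent: ρ → (-9,8,7)  [lands on river]
river: ρ → (7,6,-10)
river: ρ → (-10,14,3)
river: ρ → (3,16,-5)
river: ρ → (-5,14,6)
river: ρ → (6,10,-9)
ρ-cycle length = 6 (tail of 1 descent step not counted)

6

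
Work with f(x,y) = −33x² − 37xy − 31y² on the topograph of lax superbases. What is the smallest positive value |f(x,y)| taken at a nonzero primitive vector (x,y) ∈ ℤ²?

translate: b→-29 (≡37 mod 66), so (33,37,31)→(33,-29,27)
flip: (33,-29,27)→(27,29,33)
translate: b→-25 (≡29 mod 54), so (27,29,33)→(27,-25,31)
reduced (well bottom): (27,-25,31) with a≤c, −a<b≤a
well minimum |f| = |-27| = 27 (negative-definite)

27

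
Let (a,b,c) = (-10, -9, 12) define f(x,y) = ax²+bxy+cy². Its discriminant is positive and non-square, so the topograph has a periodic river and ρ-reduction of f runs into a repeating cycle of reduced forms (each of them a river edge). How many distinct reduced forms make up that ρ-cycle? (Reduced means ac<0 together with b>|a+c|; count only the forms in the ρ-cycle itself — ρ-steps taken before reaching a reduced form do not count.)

D = 561, ⌊√D⌋ = 23
descent: ρ → (12,9,-10)  [lands on river]
river: ρ → (-10,11,11)
river: ρ → (11,11,-10)
river: ρ → (-10,9,12)
river: ρ → (12,15,-7)
river: ρ → (-7,13,14)
river: ρ → (14,15,-6)
river: ρ → (-6,21,5)
river: ρ → (5,19,-10)
river: ρ → (-10,21,3)
river: ρ → (3,21,-10)
river: ρ → (-10,19,5)
river: ρ → (5,21,-6)
river: ρ → (-6,15,14)
river: ρ → (14,13,-7)
river: ρ → (-7,15,12)
ρ-cycle length = 16 (tail of 1 descent step not counted)

16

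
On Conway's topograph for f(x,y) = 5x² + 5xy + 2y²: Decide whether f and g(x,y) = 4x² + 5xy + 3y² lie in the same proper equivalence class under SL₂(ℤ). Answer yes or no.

D₁ = -15, D₂ = -23
discriminants differ ⇒ not SL₂(ℤ)-equivalent

no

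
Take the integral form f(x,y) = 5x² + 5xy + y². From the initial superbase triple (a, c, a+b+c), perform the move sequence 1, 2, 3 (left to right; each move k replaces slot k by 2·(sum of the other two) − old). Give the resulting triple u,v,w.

start (5,1,11) = (f(1,0),f(0,1),f(1,1))
replace slot 1: 2·(1+11) − 5 = 19 → (19,1,11)
replace slot 2: 2·(19+11) − 1 = 59 → (19,59,11)
replace slot 3: 2·(19+59) − 11 = 145 → (19,59,145)

19,59,145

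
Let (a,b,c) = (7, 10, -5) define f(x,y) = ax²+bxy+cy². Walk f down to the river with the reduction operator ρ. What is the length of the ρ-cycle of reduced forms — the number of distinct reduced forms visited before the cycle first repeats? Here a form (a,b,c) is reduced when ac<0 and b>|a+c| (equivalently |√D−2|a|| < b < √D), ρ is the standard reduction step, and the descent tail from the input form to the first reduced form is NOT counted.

D = 240, ⌊√D⌋ = 15
river: ρ → (-5,10,7)
river: ρ → (7,4,-8)
river: ρ → (-8,12,3)
river: ρ → (3,12,-8)
river: ρ → (-8,4,7)
river: ρ → (7,10,-5)
ρ-cycle length = 6 (tail of 0 descent steps not counted)

6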